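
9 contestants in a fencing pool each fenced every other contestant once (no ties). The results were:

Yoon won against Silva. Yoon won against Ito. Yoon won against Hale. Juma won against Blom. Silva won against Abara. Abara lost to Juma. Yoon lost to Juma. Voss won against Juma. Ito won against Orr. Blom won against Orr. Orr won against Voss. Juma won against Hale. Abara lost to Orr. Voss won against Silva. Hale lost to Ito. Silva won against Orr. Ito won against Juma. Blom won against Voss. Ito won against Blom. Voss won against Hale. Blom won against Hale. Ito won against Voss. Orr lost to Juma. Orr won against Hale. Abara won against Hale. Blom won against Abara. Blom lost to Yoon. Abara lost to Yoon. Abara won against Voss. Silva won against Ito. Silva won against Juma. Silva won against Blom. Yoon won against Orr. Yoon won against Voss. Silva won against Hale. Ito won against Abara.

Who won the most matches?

Yoon

Win totals: Orr 3, Blom 4, Juma 5, Yoon 7, Abara 2, Ito 6, Voss 3, Silva 6, Hale 0.
Yoon leads with 7 wins (next highest: 6).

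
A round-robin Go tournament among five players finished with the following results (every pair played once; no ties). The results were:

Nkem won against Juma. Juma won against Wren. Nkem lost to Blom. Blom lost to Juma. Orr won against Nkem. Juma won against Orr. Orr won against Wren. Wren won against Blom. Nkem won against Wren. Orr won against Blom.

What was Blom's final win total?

Blom's results: beat Nkem; lost to Orr, Wren, Juma.
That is 1 win.

1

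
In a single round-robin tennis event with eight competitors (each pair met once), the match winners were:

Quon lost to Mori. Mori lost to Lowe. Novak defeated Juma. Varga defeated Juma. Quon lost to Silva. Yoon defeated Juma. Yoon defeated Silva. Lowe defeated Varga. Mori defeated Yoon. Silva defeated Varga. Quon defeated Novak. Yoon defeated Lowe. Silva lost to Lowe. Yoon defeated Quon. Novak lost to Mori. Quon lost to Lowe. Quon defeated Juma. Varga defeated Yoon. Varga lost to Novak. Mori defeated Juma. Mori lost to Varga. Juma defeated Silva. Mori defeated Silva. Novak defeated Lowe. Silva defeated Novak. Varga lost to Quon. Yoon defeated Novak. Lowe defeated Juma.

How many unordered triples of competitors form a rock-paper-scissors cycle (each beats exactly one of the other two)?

Win totals: Lowe 5, Quon 3, Varga 3, Yoon 5, Silva 3, Novak 3, Mori 5, Juma 1.
A competitor with w wins dominates both others in C(w,2) triples; summing gives 10 + 3 + 3 + 10 + 3 + 3 + 10 + 0 = 42 transitive triples.
Total triples C(8,3) = 56, so cyclic triples = 56 − 42 = 14.

14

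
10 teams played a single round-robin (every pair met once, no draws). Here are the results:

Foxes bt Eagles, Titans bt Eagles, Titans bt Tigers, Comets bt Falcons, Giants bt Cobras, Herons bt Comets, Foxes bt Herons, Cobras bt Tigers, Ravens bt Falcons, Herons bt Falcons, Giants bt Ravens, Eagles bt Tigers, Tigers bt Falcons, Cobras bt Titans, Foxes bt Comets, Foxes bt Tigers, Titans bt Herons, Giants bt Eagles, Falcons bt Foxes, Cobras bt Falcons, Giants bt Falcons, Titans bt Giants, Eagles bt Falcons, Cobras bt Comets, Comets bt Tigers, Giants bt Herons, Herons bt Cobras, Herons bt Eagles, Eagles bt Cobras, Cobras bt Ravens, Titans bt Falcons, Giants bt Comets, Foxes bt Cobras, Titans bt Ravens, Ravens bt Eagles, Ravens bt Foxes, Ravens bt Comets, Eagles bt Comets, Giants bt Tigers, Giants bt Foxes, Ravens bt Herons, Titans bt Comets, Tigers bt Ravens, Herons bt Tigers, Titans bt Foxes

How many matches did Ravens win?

5

Ravens' results: beat Herons, Eagles, Comets, Foxes, Falcons; lost to Giants, Cobras, Tigers, Titans.
That is 5 wins.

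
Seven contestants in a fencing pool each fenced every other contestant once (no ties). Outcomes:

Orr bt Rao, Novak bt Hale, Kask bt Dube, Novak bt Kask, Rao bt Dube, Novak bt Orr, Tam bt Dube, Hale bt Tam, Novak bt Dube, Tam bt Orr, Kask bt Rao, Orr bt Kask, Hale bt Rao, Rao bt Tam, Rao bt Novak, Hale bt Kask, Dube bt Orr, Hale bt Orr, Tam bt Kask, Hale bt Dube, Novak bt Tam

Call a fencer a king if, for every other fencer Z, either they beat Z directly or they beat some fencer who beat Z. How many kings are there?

3

Orr cannot reach Hale in two steps.
Dube cannot reach Tam, Novak, Hale in two steps.
Kask cannot reach Hale in two steps.
Tam cannot reach Novak, Hale in two steps.
Novak reaches everyone (king).
Hale reaches everyone (king).
Rao reaches everyone (king).
Kings: Novak, Hale, Rao — 3.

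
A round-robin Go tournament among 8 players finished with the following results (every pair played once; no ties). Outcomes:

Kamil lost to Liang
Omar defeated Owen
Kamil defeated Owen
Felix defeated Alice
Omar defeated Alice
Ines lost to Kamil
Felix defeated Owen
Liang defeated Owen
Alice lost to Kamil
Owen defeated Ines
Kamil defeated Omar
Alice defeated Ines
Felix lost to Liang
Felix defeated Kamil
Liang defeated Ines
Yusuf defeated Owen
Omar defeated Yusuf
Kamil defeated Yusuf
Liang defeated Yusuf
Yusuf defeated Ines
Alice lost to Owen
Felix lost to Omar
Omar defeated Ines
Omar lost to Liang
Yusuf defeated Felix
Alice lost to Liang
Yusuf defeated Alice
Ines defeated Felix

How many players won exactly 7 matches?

Win totals: Liang 7, Ines 1, Kamil 5, Felix 3, Owen 2, Yusuf 4, Omar 5, Alice 1.
Exactly 7: Liang — 1 player.

1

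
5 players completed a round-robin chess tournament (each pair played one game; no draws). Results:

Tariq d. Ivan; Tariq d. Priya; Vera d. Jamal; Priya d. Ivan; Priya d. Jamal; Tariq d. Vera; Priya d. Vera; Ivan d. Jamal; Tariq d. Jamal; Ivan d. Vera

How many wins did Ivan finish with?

2

Ivan's results: beat Vera, Jamal; lost to Tariq, Priya.
That is 2 wins.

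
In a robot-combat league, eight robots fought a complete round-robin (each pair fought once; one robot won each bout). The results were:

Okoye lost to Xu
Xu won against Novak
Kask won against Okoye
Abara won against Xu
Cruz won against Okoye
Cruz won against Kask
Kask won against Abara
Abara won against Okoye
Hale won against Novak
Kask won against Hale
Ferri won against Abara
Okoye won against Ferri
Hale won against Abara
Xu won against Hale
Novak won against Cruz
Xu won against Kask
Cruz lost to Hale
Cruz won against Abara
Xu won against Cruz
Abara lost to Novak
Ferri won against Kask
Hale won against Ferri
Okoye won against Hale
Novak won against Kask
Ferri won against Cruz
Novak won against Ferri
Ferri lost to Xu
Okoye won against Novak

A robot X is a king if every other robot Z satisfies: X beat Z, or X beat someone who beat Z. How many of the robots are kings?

Okoye cannot reach Xu in two steps.
Ferri cannot reach Novak in two steps.
Hale reaches everyone (king).
Novak reaches everyone (king).
Xu reaches everyone (king).
Abara reaches everyone (king).
Kask reaches everyone (king).
Cruz reaches everyone (king).
Kings: Hale, Novak, Xu, Abara, Kask, Cruz — 6.

6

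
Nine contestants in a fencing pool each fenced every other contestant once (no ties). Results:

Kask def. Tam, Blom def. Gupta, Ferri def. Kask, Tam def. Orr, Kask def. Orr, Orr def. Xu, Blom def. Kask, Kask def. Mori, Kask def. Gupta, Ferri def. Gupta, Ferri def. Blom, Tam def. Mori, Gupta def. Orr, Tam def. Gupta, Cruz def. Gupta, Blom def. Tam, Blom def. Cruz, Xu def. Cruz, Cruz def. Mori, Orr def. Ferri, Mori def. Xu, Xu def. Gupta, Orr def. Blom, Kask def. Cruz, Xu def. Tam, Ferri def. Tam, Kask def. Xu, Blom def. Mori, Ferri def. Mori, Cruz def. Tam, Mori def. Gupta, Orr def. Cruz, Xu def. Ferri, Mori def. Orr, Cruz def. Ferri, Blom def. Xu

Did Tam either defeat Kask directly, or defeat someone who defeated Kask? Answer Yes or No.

No

Tam did not beat Kask directly.
Tam beat Gupta, Mori, Orr, but each of them lost to Kask. No two-step path.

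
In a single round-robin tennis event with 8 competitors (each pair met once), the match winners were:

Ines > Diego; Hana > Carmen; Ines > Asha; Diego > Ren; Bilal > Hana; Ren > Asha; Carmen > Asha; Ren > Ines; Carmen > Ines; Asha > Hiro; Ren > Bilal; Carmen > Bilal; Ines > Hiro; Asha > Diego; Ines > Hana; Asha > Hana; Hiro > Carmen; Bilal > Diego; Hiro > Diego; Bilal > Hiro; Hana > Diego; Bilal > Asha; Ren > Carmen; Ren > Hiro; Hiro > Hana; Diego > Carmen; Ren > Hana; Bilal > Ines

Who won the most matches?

Ren

Win totals: Asha 3, Hiro 3, Ren 6, Carmen 3, Hana 2, Bilal 5, Ines 4, Diego 2.
Ren leads with 6 wins (next highest: 5).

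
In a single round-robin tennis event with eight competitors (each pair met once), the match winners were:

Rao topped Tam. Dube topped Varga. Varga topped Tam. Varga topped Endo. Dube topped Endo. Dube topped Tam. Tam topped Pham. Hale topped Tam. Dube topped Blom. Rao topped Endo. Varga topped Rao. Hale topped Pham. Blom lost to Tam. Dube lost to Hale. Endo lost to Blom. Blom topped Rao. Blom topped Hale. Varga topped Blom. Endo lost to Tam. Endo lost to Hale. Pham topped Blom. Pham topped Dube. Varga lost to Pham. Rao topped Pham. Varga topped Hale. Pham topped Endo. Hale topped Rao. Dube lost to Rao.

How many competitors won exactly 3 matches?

2

Win totals: Varga 5, Pham 4, Tam 3, Hale 5, Blom 3, Endo 0, Dube 4, Rao 4.
Exactly 3: Tam, Blom — 2 competitors.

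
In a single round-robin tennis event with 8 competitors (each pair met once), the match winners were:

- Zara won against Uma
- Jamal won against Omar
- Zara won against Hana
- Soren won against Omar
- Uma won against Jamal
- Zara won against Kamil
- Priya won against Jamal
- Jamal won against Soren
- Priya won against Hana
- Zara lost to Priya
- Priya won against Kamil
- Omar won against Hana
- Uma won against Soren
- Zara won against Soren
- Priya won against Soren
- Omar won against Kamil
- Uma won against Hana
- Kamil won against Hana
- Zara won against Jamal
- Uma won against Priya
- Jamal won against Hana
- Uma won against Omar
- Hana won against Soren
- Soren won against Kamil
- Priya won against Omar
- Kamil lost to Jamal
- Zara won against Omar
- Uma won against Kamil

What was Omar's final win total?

2

Omar's results: beat Hana, Kamil; lost to Priya, Zara, Uma, Soren, Jamal.
That is 2 wins.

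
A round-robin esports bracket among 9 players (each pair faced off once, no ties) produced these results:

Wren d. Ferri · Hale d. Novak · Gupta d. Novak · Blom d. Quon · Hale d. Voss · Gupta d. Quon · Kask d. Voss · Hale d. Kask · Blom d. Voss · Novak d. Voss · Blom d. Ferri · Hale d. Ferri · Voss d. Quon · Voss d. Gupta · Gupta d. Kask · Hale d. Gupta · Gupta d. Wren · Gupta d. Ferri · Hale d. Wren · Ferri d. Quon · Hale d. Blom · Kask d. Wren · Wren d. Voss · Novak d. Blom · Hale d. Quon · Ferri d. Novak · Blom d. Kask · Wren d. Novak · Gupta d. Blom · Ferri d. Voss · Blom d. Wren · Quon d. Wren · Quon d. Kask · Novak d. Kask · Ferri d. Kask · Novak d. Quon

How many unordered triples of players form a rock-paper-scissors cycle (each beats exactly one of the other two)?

13

Win totals: Gupta 6, Quon 2, Blom 5, Hale 8, Wren 3, Novak 4, Kask 2, Ferri 4, Voss 2.
A player with w wins dominates both others in C(w,2) triples; summing gives 15 + 1 + 10 + 28 + 3 + 6 + 1 + 6 + 1 = 71 transitive triples.
Total triples C(9,3) = 84, so cyclic triples = 84 − 71 = 13.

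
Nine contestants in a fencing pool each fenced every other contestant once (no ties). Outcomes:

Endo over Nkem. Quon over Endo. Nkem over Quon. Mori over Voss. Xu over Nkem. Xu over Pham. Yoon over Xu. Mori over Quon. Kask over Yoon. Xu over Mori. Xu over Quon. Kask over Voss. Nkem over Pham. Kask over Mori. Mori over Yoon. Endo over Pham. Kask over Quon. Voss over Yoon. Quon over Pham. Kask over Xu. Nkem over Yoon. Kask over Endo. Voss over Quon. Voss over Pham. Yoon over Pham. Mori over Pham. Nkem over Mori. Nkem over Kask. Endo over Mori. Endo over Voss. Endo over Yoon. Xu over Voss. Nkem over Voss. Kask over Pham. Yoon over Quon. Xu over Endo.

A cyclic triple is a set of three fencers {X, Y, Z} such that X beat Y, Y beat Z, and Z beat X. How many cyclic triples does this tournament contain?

Win totals: Xu 6, Yoon 3, Voss 3, Endo 5, Mori 4, Kask 7, Pham 0, Quon 2, Nkem 6.
A fencer with w wins dominates both others in C(w,2) triples; summing gives 15 + 3 + 3 + 10 + 6 + 21 + 0 + 1 + 15 = 74 transitive triples.
Total triples C(9,3) = 84, so cyclic triples = 84 − 74 = 10.

10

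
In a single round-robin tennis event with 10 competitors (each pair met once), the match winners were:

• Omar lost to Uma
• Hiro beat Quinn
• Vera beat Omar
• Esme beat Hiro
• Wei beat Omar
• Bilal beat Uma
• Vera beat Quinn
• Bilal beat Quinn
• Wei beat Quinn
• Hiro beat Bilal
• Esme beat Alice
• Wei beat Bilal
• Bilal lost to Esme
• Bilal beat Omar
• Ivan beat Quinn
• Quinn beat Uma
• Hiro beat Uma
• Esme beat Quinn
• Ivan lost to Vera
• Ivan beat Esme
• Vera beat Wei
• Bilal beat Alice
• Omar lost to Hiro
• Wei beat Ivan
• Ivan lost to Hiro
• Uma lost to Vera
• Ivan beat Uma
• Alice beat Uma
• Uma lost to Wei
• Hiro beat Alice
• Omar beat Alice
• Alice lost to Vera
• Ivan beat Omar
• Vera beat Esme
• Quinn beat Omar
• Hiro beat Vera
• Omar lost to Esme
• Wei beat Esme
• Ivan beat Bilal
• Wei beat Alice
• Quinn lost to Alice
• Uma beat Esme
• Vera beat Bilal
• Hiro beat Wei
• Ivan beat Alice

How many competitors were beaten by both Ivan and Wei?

Ivan beat: Quinn, Esme, Omar, Uma, Alice, Bilal.
Wei beat: Quinn, Esme, Ivan, Omar, Uma, Alice, Bilal.
Both beat: Quinn, Esme, Omar, Uma, Alice, Bilal — 6.

6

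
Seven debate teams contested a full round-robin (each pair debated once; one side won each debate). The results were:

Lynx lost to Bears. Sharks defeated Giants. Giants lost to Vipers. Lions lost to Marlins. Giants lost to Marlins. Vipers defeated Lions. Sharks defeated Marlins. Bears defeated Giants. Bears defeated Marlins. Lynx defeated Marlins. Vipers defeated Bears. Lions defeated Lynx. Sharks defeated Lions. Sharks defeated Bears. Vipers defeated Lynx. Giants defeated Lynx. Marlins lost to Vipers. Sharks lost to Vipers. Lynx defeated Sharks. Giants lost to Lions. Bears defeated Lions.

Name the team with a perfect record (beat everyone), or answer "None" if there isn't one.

Vipers

Vipers has 6 wins out of 6 opponents — a perfect record.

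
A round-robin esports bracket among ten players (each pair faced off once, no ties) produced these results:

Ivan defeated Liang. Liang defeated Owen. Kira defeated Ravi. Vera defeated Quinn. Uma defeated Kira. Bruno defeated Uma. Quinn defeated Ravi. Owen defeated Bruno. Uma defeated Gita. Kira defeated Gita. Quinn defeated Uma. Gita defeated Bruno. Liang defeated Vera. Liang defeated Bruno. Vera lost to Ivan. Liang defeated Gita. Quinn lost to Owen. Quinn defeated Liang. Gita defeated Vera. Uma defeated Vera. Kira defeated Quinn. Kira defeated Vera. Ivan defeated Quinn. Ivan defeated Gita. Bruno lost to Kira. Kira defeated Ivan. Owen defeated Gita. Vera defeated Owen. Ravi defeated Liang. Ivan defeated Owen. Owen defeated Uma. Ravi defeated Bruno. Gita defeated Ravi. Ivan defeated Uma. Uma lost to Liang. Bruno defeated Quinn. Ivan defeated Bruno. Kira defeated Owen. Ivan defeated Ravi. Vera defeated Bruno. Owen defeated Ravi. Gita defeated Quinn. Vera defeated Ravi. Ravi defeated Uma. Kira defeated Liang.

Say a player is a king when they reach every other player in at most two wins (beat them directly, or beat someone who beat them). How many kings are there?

Uma reaches everyone (king).
Kira reaches everyone (king).
Ivan reaches everyone (king).
Gita cannot reach Kira, Ivan in two steps.
Owen cannot reach Ivan in two steps.
Liang cannot reach Ivan in two steps.
Quinn cannot reach Ivan in two steps.
Vera cannot reach Kira, Ivan in two steps.
Ravi cannot reach Ivan in two steps.
Bruno cannot reach Ivan, Owen in two steps.
Kings: Uma, Kira, Ivan — 3.

3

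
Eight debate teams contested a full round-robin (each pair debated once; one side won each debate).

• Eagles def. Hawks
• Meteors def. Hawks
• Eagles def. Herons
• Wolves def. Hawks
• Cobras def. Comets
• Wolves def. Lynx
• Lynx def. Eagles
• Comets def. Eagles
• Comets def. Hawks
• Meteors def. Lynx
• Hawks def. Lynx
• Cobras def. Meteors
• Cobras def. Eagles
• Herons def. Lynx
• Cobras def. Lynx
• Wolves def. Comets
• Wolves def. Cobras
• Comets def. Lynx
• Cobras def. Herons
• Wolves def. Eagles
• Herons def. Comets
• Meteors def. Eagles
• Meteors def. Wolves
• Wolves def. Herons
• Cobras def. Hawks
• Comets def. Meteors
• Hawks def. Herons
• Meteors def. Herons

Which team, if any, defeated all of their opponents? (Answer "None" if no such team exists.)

Highest win total is Wolves with 6 (out of 7 possible).
Wolves lost to Meteors, so no team went undefeated.

None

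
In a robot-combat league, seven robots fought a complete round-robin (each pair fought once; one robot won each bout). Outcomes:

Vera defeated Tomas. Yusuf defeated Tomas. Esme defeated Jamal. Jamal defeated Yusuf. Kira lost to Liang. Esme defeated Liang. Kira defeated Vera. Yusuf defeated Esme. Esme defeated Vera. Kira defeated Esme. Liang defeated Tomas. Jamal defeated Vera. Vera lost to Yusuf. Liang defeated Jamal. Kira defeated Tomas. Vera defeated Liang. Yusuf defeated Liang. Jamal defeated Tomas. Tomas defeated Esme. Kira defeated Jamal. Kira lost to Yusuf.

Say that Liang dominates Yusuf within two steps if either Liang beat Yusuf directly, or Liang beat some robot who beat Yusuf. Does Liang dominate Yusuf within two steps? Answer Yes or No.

Liang did not beat Yusuf directly.
Liang beat Kira, Tomas, Jamal. Of those, Jamal beat Yusuf.

Yes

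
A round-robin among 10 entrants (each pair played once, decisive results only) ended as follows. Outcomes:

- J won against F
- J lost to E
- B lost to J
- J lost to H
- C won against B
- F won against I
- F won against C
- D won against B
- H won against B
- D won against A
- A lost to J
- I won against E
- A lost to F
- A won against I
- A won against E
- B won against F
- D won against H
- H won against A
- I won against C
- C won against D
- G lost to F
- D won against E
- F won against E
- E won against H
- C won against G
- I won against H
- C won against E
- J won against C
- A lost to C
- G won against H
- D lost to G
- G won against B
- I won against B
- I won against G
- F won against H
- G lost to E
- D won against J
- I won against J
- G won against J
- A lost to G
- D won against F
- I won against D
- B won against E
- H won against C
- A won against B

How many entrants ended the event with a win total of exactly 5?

2

Win totals: A 3, B 2, C 5, D 6, E 3, F 6, G 5, H 4, I 7, J 4.
Exactly 5: C, G — 2 entrants.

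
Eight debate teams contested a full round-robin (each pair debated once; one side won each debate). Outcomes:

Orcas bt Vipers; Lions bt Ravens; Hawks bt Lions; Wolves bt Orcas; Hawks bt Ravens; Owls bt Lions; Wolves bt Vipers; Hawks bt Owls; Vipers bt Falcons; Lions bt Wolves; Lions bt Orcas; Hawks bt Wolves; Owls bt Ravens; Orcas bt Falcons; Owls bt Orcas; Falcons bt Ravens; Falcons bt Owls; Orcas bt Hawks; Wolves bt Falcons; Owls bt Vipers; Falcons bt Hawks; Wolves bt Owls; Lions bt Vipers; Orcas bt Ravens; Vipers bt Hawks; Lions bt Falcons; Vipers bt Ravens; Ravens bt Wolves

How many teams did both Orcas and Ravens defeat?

0

Orcas beat: Hawks, Ravens, Falcons, Vipers.
Ravens beat: Wolves.
No one was beaten by both.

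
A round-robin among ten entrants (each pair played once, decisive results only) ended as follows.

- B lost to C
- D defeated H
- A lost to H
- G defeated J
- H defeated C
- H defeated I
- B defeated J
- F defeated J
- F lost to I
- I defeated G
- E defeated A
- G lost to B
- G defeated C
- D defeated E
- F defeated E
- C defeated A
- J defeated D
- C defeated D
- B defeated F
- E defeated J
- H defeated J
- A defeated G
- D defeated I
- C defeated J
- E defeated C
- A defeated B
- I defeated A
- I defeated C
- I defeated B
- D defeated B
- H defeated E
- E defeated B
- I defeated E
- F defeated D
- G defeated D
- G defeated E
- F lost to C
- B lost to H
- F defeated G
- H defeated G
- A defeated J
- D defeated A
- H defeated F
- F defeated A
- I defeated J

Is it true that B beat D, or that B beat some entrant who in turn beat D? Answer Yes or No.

B did not beat D directly.
B beat F, G, J. Of those, F beat D.

Yes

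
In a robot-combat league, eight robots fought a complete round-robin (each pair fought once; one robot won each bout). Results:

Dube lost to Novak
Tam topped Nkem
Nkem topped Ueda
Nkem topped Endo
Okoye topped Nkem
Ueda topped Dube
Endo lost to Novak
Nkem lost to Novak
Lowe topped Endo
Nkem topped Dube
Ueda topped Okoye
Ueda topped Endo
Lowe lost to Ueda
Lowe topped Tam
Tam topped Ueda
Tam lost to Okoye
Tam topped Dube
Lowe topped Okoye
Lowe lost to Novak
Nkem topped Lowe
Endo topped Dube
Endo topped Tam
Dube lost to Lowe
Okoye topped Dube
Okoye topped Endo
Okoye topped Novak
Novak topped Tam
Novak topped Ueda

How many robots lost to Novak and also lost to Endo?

2

Novak beat: Lowe, Nkem, Ueda, Dube, Tam, Endo.
Endo beat: Dube, Tam.
Both beat: Dube, Tam — 2.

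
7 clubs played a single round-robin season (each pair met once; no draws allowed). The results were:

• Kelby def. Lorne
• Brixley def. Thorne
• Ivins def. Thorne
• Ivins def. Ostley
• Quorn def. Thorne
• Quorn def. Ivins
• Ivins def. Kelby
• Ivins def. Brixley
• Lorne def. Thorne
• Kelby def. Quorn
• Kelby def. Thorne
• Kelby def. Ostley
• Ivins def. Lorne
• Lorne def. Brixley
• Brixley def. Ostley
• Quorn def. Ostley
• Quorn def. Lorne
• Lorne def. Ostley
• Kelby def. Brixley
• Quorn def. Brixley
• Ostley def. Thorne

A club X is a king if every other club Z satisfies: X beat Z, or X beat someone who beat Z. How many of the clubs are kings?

Thorne cannot reach Lorne, Ostley, Ivins, Brixley, Kelby, Quorn in two steps.
Lorne cannot reach Ivins, Kelby, Quorn in two steps.
Ostley cannot reach Lorne, Ivins, Brixley, Kelby, Quorn in two steps.
Ivins reaches everyone (king).
Brixley cannot reach Lorne, Ivins, Kelby, Quorn in two steps.
Kelby reaches everyone (king).
Quorn reaches everyone (king).
Kings: Ivins, Kelby, Quorn — 3.

3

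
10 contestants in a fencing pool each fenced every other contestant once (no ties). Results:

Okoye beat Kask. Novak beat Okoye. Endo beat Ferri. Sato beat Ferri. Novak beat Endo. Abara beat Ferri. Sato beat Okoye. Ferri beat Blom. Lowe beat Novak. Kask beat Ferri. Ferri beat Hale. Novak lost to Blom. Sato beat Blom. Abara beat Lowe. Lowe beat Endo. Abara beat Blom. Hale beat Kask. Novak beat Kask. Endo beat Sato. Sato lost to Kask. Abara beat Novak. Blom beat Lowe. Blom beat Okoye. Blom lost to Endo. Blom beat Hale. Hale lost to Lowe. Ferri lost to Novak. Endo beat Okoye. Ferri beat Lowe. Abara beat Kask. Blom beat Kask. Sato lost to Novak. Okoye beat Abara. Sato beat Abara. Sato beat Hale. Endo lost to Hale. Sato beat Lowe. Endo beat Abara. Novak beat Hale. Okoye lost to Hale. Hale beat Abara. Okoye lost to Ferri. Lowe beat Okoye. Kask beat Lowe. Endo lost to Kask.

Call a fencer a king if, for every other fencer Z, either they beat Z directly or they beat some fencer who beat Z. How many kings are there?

Abara reaches everyone (king).
Ferri cannot reach Sato in two steps.
Lowe reaches everyone (king).
Okoye cannot reach Hale in two steps.
Novak reaches everyone (king).
Kask reaches everyone (king).
Blom reaches everyone (king).
Hale reaches everyone (king).
Endo reaches everyone (king).
Sato reaches everyone (king).
Kings: Abara, Lowe, Novak, Kask, Blom, Hale, Endo, Sato — 8.

8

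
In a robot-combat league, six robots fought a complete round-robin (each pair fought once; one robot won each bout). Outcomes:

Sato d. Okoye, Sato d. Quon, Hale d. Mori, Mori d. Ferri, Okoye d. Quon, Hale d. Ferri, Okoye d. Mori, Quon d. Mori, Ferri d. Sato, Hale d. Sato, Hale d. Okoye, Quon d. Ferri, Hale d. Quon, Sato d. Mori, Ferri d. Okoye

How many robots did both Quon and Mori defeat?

1

Quon beat: Mori, Ferri.
Mori beat: Ferri.
Both beat: Ferri — 1.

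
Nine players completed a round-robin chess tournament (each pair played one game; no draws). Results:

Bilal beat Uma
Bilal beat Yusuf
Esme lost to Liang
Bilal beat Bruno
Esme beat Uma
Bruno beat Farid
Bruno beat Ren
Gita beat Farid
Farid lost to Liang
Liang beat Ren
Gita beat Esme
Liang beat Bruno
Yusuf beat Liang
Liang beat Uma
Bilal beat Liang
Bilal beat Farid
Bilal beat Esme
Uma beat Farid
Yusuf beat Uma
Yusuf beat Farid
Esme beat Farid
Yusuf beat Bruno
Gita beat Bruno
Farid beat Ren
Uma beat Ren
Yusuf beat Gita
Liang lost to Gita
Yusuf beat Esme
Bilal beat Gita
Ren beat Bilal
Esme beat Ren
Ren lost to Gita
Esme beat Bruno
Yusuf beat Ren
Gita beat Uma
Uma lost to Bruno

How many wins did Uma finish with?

Uma's results: beat Ren, Farid; lost to Esme, Bruno, Yusuf, Bilal, Gita, Liang.
That is 2 wins.

2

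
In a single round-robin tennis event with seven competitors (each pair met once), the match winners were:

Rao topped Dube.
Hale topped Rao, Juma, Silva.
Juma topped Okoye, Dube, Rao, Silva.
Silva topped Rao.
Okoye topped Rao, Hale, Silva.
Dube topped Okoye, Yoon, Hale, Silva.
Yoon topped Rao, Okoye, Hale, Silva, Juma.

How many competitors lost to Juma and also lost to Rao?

1

Juma beat: Silva, Rao, Okoye, Dube.
Rao beat: Dube.
Both beat: Dube — 1.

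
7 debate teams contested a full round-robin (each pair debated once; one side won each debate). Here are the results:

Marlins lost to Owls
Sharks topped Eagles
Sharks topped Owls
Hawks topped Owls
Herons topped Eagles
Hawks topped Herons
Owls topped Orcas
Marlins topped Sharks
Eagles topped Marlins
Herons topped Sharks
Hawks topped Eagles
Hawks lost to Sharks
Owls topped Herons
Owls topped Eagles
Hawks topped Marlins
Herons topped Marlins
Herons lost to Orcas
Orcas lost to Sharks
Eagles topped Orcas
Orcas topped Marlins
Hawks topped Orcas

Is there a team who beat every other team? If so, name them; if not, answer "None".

Highest win total is Hawks with 5 (out of 6 possible).
Hawks lost to Sharks, so no team went undefeated.

None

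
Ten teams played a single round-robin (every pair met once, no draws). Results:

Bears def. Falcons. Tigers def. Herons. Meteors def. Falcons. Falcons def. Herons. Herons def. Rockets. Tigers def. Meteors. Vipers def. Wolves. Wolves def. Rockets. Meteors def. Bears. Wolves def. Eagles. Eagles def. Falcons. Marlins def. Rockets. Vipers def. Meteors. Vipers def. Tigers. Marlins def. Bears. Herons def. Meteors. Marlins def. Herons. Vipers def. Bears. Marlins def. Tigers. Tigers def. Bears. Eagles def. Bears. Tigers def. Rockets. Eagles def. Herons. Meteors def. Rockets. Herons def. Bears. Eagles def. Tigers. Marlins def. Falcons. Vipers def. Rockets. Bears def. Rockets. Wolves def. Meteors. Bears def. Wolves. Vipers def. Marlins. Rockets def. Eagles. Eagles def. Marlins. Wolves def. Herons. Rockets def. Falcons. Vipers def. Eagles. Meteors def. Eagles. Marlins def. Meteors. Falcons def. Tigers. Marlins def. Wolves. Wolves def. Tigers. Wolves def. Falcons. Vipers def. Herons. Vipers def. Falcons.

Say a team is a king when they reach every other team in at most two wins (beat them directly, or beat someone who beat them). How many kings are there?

1

Bears cannot reach Vipers, Marlins in two steps.
Falcons cannot reach Wolves, Vipers, Marlins, Eagles in two steps.
Tigers cannot reach Vipers, Marlins in two steps.
Wolves cannot reach Vipers in two steps.
Rockets cannot reach Wolves, Vipers, Meteors in two steps.
Vipers reaches everyone (king).
Marlins cannot reach Vipers in two steps.
Meteors cannot reach Vipers in two steps.
Herons cannot reach Tigers, Vipers, Marlins in two steps.
Eagles cannot reach Vipers in two steps.
Kings: Vipers — 1.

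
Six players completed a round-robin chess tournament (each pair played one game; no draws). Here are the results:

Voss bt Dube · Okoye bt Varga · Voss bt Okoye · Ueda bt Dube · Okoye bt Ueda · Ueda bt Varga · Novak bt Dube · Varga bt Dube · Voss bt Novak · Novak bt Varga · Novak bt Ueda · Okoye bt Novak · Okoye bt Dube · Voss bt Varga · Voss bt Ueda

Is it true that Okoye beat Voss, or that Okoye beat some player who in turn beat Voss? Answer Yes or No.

No

Okoye did not beat Voss directly.
Okoye beat Varga, Dube, Ueda, Novak, but each of them lost to Voss. No two-step path.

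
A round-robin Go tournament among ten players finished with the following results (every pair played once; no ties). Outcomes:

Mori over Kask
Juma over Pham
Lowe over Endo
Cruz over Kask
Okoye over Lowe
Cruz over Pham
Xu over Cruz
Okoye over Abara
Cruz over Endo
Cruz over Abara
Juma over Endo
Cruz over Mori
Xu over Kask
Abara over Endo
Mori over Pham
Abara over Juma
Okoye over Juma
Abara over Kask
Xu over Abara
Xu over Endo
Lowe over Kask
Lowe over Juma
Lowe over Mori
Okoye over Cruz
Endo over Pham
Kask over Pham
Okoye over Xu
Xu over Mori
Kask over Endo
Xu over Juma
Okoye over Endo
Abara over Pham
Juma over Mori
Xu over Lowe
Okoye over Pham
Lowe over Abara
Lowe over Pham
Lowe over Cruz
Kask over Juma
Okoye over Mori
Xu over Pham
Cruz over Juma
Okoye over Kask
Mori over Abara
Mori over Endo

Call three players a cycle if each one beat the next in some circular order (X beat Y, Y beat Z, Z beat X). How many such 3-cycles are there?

Win totals: Endo 1, Kask 3, Abara 4, Cruz 6, Lowe 7, Pham 0, Juma 3, Okoye 9, Xu 8, Mori 4.
A player with w wins dominates both others in C(w,2) triples; summing gives 0 + 3 + 6 + 15 + 21 + 0 + 3 + 36 + 28 + 6 = 118 transitive triples.
Total triples C(10,3) = 120, so cyclic triples = 120 − 118 = 2.

2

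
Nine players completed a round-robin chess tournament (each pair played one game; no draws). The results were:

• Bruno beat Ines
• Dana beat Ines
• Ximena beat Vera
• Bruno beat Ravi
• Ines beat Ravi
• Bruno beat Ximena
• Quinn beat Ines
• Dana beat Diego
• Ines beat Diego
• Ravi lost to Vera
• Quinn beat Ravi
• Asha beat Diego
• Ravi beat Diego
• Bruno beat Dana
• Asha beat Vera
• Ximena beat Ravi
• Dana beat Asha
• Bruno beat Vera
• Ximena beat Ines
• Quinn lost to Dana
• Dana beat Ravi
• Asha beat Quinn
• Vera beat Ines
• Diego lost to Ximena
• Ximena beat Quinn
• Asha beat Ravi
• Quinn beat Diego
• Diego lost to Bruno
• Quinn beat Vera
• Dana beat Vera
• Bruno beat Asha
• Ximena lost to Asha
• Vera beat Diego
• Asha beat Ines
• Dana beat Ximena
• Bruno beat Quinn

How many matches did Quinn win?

4

Quinn's results: beat Vera, Diego, Ines, Ravi; lost to Ximena, Bruno, Asha, Dana.
That is 4 wins.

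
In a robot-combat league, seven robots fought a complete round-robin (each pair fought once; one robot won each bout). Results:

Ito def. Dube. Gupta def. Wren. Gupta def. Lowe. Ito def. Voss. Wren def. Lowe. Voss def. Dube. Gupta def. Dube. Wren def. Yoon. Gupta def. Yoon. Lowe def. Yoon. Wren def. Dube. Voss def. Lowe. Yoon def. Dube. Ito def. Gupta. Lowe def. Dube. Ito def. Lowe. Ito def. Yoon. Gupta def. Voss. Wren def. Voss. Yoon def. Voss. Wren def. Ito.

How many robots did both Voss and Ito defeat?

Voss beat: Dube, Lowe.
Ito beat: Dube, Voss, Lowe, Gupta, Yoon.
Both beat: Dube, Lowe — 2.

2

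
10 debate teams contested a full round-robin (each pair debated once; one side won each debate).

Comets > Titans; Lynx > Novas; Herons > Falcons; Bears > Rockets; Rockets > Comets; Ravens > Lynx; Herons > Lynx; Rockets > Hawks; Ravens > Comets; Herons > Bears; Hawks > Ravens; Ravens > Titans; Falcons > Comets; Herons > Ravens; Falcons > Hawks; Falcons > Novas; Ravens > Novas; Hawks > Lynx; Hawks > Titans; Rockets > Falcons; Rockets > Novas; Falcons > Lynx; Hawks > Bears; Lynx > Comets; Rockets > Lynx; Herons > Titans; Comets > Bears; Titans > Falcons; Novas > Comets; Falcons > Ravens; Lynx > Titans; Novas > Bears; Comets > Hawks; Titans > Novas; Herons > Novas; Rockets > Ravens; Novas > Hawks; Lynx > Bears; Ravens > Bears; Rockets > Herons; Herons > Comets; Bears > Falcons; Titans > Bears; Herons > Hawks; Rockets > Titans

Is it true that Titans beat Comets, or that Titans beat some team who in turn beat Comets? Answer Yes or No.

Yes

Titans did not beat Comets directly.
Titans beat Novas, Falcons, Bears. Of those, Novas beat Comets.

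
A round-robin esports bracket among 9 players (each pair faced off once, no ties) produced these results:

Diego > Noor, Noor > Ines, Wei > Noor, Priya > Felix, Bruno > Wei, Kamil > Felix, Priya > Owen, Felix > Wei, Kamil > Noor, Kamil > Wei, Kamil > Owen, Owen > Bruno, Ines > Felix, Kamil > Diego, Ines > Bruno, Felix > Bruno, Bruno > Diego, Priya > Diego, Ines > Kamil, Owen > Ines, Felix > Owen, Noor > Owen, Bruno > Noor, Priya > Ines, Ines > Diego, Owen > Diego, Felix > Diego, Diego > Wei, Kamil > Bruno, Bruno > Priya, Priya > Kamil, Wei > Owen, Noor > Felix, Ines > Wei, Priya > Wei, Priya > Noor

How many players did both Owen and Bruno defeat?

Owen beat: Diego, Ines, Bruno.
Bruno beat: Priya, Wei, Diego, Noor.
Both beat: Diego — 1.

1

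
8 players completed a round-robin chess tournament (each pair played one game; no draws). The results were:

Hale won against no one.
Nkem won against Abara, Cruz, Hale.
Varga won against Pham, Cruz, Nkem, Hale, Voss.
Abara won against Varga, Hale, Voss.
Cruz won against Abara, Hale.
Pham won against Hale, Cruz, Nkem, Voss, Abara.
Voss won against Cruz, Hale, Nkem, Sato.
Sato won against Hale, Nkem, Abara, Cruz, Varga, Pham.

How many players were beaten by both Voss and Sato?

3

Voss beat: Hale, Cruz, Sato, Nkem.
Sato beat: Hale, Cruz, Abara, Pham, Nkem, Varga.
Both beat: Hale, Cruz, Nkem — 3.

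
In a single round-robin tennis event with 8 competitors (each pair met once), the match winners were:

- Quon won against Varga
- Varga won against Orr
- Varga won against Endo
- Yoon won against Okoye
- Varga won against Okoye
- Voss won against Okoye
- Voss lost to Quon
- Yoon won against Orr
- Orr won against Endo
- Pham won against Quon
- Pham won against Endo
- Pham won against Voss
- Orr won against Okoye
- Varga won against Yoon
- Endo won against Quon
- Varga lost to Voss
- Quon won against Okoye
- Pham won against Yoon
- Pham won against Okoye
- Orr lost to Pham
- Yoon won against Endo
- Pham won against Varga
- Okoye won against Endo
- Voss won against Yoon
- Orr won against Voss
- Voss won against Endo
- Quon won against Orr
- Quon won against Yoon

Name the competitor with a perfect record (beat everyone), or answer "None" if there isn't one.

Pham

Pham has 7 wins out of 7 opponents — a perfect record.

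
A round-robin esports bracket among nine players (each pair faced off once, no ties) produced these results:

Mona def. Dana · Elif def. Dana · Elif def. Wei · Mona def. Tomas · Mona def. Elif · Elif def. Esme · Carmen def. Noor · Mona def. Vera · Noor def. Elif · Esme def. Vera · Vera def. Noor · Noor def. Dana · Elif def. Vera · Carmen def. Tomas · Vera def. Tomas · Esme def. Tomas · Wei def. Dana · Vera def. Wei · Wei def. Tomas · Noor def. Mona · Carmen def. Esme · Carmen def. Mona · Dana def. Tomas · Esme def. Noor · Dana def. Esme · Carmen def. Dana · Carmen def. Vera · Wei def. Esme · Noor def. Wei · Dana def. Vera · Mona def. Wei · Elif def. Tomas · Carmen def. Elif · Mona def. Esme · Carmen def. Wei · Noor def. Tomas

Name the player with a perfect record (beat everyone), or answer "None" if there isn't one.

Carmen has 8 wins out of 8 opponents — a perfect record.

Carmen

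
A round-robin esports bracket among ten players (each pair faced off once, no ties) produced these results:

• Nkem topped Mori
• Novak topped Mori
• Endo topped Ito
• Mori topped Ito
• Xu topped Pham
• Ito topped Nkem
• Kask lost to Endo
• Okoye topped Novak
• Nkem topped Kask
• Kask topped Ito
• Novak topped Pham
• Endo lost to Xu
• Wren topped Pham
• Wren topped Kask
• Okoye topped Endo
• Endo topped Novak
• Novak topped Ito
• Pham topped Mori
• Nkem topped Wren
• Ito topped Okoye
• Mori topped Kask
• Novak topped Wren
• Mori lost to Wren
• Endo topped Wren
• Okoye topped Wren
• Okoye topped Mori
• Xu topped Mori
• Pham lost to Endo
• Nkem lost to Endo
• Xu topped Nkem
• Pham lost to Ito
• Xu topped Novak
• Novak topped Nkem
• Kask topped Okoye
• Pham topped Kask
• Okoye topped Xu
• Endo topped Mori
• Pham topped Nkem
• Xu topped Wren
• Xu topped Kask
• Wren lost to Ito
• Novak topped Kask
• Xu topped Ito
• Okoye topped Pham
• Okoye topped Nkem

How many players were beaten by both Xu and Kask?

Xu beat: Wren, Endo, Ito, Kask, Nkem, Pham, Mori, Novak.
Kask beat: Ito, Okoye.
Both beat: Ito — 1.

1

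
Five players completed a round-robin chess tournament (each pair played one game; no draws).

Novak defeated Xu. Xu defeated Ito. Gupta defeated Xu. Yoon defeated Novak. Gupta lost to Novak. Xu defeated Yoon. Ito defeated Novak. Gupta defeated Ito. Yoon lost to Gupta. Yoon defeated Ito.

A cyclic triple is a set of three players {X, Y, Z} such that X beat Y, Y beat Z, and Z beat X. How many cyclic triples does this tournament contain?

4

Win totals: Gupta 3, Xu 2, Yoon 2, Ito 1, Novak 2.
A player with w wins dominates both others in C(w,2) triples; summing gives 3 + 1 + 1 + 0 + 1 = 6 transitive triples.
Total triples C(5,3) = 10, so cyclic triples = 10 − 6 = 4.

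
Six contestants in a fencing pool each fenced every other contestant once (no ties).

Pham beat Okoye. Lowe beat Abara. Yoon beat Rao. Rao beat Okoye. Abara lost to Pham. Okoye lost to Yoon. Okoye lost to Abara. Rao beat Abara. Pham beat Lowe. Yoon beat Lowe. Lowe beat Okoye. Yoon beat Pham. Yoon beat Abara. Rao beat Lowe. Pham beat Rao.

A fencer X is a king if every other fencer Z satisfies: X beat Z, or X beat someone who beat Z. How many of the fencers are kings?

Lowe cannot reach Rao, Pham, Yoon in two steps.
Rao cannot reach Pham, Yoon in two steps.
Okoye cannot reach Lowe, Rao, Abara, Pham, Yoon in two steps.
Abara cannot reach Lowe, Rao, Pham, Yoon in two steps.
Pham cannot reach Yoon in two steps.
Yoon reaches everyone (king).
Kings: Yoon — 1.

1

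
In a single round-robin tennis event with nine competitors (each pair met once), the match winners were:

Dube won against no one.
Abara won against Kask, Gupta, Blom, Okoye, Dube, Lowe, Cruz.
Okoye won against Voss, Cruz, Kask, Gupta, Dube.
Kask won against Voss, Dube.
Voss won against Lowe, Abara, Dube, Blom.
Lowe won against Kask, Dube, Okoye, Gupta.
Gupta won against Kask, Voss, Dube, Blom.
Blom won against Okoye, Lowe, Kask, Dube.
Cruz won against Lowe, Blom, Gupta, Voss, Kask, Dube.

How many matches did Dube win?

Dube's results: beat no one; lost to Blom, Lowe, Kask, Gupta, Voss, Abara, Cruz, Okoye.
That is 0 wins.

0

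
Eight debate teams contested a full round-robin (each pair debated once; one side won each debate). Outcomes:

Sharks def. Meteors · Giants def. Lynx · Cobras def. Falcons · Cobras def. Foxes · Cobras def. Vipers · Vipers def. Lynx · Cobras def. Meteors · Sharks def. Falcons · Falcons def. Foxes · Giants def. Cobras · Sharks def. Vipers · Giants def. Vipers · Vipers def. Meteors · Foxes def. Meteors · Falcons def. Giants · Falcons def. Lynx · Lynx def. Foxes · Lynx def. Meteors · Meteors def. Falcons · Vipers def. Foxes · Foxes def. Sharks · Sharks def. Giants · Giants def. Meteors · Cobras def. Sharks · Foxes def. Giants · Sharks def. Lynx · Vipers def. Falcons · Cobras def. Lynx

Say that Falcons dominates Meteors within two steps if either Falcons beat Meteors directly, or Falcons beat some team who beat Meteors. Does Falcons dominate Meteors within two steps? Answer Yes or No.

Falcons did not beat Meteors directly.
Falcons beat Lynx, Foxes, Giants. Of those, Lynx beat Meteors.

Yes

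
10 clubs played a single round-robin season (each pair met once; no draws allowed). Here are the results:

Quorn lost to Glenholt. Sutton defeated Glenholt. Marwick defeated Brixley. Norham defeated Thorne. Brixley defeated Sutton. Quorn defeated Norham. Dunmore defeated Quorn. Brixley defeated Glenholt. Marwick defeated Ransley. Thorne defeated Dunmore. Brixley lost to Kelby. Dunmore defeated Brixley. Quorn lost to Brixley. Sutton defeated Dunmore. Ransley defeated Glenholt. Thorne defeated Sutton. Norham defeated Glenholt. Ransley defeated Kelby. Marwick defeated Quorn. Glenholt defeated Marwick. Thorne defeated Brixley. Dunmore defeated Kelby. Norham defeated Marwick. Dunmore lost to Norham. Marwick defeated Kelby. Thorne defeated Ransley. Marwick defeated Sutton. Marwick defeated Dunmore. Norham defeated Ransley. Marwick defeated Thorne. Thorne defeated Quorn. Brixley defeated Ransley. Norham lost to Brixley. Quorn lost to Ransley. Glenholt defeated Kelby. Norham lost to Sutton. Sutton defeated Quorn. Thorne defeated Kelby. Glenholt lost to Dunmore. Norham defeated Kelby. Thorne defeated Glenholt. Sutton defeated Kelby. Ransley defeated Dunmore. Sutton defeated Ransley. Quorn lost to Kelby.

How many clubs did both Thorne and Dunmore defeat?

Thorne beat: Kelby, Brixley, Dunmore, Sutton, Ransley, Glenholt, Quorn.
Dunmore beat: Kelby, Brixley, Glenholt, Quorn.
Both beat: Kelby, Brixley, Glenholt, Quorn — 4.

4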